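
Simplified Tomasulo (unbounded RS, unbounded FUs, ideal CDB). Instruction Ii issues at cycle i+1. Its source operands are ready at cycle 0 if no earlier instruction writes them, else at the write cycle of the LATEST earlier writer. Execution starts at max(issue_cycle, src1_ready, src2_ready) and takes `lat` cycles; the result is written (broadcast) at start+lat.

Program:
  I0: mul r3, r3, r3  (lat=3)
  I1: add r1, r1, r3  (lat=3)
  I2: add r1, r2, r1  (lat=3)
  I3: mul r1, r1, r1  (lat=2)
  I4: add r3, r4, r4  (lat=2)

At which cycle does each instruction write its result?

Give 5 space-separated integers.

I0 mul r3: issue@1 deps=(None,None) exec_start@1 write@4
I1 add r1: issue@2 deps=(None,0) exec_start@4 write@7
I2 add r1: issue@3 deps=(None,1) exec_start@7 write@10
I3 mul r1: issue@4 deps=(2,2) exec_start@10 write@12
I4 add r3: issue@5 deps=(None,None) exec_start@5 write@7

Answer: 4 7 10 12 7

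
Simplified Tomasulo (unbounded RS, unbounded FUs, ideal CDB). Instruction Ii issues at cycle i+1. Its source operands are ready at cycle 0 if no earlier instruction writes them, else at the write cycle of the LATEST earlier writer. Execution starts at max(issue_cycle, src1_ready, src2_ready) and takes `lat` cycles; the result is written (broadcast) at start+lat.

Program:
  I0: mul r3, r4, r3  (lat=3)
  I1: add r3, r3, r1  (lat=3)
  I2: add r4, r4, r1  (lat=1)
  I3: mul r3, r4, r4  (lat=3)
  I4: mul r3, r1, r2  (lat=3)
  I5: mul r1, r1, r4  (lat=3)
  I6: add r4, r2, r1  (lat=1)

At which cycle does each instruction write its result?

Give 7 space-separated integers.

I0 mul r3: issue@1 deps=(None,None) exec_start@1 write@4
I1 add r3: issue@2 deps=(0,None) exec_start@4 write@7
I2 add r4: issue@3 deps=(None,None) exec_start@3 write@4
I3 mul r3: issue@4 deps=(2,2) exec_start@4 write@7
I4 mul r3: issue@5 deps=(None,None) exec_start@5 write@8
I5 mul r1: issue@6 deps=(None,2) exec_start@6 write@9
I6 add r4: issue@7 deps=(None,5) exec_start@9 write@10

Answer: 4 7 4 7 8 9 10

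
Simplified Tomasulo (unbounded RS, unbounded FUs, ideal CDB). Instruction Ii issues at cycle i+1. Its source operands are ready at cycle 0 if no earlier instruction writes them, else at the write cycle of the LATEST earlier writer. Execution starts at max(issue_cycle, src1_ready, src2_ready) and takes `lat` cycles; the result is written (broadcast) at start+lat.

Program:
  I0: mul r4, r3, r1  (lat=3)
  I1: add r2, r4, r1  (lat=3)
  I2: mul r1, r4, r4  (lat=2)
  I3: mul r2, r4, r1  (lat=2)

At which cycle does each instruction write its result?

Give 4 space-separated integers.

I0 mul r4: issue@1 deps=(None,None) exec_start@1 write@4
I1 add r2: issue@2 deps=(0,None) exec_start@4 write@7
I2 mul r1: issue@3 deps=(0,0) exec_start@4 write@6
I3 mul r2: issue@4 deps=(0,2) exec_start@6 write@8

Answer: 4 7 6 8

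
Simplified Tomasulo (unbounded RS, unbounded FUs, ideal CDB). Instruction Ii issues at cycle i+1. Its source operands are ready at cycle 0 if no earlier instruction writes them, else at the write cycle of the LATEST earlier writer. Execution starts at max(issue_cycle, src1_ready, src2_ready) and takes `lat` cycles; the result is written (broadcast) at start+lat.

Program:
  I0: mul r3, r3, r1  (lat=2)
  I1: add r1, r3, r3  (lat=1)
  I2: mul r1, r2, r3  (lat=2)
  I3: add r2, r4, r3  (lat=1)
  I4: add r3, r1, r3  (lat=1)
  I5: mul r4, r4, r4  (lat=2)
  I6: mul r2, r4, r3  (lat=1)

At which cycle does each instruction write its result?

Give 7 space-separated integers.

I0 mul r3: issue@1 deps=(None,None) exec_start@1 write@3
I1 add r1: issue@2 deps=(0,0) exec_start@3 write@4
I2 mul r1: issue@3 deps=(None,0) exec_start@3 write@5
I3 add r2: issue@4 deps=(None,0) exec_start@4 write@5
I4 add r3: issue@5 deps=(2,0) exec_start@5 write@6
I5 mul r4: issue@6 deps=(None,None) exec_start@6 write@8
I6 mul r2: issue@7 deps=(5,4) exec_start@8 write@9

Answer: 3 4 5 5 6 8 9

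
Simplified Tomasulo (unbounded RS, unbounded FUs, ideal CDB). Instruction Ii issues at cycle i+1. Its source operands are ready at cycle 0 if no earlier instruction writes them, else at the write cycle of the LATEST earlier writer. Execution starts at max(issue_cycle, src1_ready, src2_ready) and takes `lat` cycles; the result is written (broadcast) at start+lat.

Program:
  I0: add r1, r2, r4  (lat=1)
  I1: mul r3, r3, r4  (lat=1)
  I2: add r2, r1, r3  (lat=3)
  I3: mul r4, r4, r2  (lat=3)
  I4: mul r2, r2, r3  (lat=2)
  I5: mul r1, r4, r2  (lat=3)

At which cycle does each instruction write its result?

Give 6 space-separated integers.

Answer: 2 3 6 9 8 12

Derivation:
I0 add r1: issue@1 deps=(None,None) exec_start@1 write@2
I1 mul r3: issue@2 deps=(None,None) exec_start@2 write@3
I2 add r2: issue@3 deps=(0,1) exec_start@3 write@6
I3 mul r4: issue@4 deps=(None,2) exec_start@6 write@9
I4 mul r2: issue@5 deps=(2,1) exec_start@6 write@8
I5 mul r1: issue@6 deps=(3,4) exec_start@9 write@12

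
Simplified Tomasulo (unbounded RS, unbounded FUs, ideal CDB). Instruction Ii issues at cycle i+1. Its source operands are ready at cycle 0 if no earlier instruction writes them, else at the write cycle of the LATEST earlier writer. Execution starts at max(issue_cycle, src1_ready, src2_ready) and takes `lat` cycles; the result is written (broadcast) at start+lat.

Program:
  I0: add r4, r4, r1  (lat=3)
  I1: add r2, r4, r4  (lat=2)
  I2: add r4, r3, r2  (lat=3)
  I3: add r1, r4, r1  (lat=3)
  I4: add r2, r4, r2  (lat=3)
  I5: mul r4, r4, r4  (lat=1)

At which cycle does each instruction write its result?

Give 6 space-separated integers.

I0 add r4: issue@1 deps=(None,None) exec_start@1 write@4
I1 add r2: issue@2 deps=(0,0) exec_start@4 write@6
I2 add r4: issue@3 deps=(None,1) exec_start@6 write@9
I3 add r1: issue@4 deps=(2,None) exec_start@9 write@12
I4 add r2: issue@5 deps=(2,1) exec_start@9 write@12
I5 mul r4: issue@6 deps=(2,2) exec_start@9 write@10

Answer: 4 6 9 12 12 10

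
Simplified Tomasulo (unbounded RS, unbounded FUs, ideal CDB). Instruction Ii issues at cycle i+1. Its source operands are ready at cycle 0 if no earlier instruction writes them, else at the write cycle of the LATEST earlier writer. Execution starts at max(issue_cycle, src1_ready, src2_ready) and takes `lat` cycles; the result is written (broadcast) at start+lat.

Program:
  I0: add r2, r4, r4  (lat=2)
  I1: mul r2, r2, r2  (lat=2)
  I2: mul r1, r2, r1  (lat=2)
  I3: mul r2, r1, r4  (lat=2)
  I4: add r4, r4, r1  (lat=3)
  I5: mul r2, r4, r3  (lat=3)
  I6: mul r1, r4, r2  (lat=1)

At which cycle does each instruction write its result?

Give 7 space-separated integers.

Answer: 3 5 7 9 10 13 14

Derivation:
I0 add r2: issue@1 deps=(None,None) exec_start@1 write@3
I1 mul r2: issue@2 deps=(0,0) exec_start@3 write@5
I2 mul r1: issue@3 deps=(1,None) exec_start@5 write@7
I3 mul r2: issue@4 deps=(2,None) exec_start@7 write@9
I4 add r4: issue@5 deps=(None,2) exec_start@7 write@10
I5 mul r2: issue@6 deps=(4,None) exec_start@10 write@13
I6 mul r1: issue@7 deps=(4,5) exec_start@13 write@14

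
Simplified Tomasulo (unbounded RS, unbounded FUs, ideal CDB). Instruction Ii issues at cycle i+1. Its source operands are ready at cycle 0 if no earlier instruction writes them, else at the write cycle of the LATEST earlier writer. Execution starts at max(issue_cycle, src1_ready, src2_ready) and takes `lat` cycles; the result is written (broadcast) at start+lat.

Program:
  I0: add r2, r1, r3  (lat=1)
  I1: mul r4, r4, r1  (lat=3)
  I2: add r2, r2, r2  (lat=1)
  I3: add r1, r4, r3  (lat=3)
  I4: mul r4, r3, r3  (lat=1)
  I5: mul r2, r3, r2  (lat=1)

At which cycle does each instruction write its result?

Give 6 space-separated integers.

Answer: 2 5 4 8 6 7

Derivation:
I0 add r2: issue@1 deps=(None,None) exec_start@1 write@2
I1 mul r4: issue@2 deps=(None,None) exec_start@2 write@5
I2 add r2: issue@3 deps=(0,0) exec_start@3 write@4
I3 add r1: issue@4 deps=(1,None) exec_start@5 write@8
I4 mul r4: issue@5 deps=(None,None) exec_start@5 write@6
I5 mul r2: issue@6 deps=(None,2) exec_start@6 write@7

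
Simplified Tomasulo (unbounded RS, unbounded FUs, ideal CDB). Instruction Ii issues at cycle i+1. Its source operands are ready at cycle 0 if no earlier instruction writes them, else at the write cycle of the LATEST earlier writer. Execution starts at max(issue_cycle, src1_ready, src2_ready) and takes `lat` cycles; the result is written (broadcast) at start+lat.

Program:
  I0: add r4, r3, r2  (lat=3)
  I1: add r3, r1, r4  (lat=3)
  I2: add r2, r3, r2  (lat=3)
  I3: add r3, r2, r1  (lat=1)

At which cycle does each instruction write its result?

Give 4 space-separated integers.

Answer: 4 7 10 11

Derivation:
I0 add r4: issue@1 deps=(None,None) exec_start@1 write@4
I1 add r3: issue@2 deps=(None,0) exec_start@4 write@7
I2 add r2: issue@3 deps=(1,None) exec_start@7 write@10
I3 add r3: issue@4 deps=(2,None) exec_start@10 write@11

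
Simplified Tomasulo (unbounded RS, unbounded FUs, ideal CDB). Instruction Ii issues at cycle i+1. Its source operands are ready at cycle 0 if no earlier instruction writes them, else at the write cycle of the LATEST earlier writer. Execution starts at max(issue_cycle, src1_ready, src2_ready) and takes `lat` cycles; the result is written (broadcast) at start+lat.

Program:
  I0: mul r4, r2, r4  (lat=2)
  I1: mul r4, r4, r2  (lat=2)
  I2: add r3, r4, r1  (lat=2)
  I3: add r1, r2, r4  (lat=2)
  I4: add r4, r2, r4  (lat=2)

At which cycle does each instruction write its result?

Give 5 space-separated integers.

I0 mul r4: issue@1 deps=(None,None) exec_start@1 write@3
I1 mul r4: issue@2 deps=(0,None) exec_start@3 write@5
I2 add r3: issue@3 deps=(1,None) exec_start@5 write@7
I3 add r1: issue@4 deps=(None,1) exec_start@5 write@7
I4 add r4: issue@5 deps=(None,1) exec_start@5 write@7

Answer: 3 5 7 7 7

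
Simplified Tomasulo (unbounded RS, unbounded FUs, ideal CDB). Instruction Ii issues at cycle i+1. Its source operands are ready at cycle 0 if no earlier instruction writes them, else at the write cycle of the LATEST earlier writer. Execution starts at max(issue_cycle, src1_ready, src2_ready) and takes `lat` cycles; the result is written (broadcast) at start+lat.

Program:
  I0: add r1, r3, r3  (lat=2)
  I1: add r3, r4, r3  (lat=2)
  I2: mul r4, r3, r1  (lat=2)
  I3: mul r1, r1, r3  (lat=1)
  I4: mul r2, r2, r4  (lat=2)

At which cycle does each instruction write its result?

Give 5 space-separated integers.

I0 add r1: issue@1 deps=(None,None) exec_start@1 write@3
I1 add r3: issue@2 deps=(None,None) exec_start@2 write@4
I2 mul r4: issue@3 deps=(1,0) exec_start@4 write@6
I3 mul r1: issue@4 deps=(0,1) exec_start@4 write@5
I4 mul r2: issue@5 deps=(None,2) exec_start@6 write@8

Answer: 3 4 6 5 8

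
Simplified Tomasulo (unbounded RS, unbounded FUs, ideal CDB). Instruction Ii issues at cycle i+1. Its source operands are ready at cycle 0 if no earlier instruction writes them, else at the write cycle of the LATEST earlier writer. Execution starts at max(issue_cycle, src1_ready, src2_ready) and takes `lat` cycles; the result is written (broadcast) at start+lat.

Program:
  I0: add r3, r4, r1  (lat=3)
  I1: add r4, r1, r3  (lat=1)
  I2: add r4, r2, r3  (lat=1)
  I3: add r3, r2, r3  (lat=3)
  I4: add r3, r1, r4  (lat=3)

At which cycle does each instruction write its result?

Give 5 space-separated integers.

Answer: 4 5 5 7 8

Derivation:
I0 add r3: issue@1 deps=(None,None) exec_start@1 write@4
I1 add r4: issue@2 deps=(None,0) exec_start@4 write@5
I2 add r4: issue@3 deps=(None,0) exec_start@4 write@5
I3 add r3: issue@4 deps=(None,0) exec_start@4 write@7
I4 add r3: issue@5 deps=(None,2) exec_start@5 write@8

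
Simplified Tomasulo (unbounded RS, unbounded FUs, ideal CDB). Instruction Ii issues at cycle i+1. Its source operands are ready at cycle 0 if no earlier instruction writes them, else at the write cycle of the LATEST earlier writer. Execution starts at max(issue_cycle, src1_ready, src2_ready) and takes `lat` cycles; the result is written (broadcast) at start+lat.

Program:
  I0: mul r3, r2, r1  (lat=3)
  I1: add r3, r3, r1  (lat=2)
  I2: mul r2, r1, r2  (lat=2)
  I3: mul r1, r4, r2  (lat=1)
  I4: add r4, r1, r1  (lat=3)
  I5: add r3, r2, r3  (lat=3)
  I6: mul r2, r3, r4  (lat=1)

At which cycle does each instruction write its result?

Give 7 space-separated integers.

I0 mul r3: issue@1 deps=(None,None) exec_start@1 write@4
I1 add r3: issue@2 deps=(0,None) exec_start@4 write@6
I2 mul r2: issue@3 deps=(None,None) exec_start@3 write@5
I3 mul r1: issue@4 deps=(None,2) exec_start@5 write@6
I4 add r4: issue@5 deps=(3,3) exec_start@6 write@9
I5 add r3: issue@6 deps=(2,1) exec_start@6 write@9
I6 mul r2: issue@7 deps=(5,4) exec_start@9 write@10

Answer: 4 6 5 6 9 9 10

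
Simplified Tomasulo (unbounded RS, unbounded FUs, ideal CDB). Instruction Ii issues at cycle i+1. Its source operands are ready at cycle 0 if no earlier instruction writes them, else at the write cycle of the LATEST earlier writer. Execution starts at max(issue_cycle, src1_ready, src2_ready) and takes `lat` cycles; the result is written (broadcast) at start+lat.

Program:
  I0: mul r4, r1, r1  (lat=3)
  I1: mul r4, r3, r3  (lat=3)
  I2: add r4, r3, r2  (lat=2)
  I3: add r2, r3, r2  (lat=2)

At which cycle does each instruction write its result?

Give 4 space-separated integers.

I0 mul r4: issue@1 deps=(None,None) exec_start@1 write@4
I1 mul r4: issue@2 deps=(None,None) exec_start@2 write@5
I2 add r4: issue@3 deps=(None,None) exec_start@3 write@5
I3 add r2: issue@4 deps=(None,None) exec_start@4 write@6

Answer: 4 5 5 6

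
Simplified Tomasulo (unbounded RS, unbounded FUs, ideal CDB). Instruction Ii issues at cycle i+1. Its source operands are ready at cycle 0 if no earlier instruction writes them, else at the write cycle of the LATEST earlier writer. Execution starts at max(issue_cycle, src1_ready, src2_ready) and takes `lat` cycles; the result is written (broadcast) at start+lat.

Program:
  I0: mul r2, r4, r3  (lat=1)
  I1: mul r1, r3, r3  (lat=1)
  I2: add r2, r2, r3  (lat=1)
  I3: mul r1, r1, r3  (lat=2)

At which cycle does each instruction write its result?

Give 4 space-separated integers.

Answer: 2 3 4 6

Derivation:
I0 mul r2: issue@1 deps=(None,None) exec_start@1 write@2
I1 mul r1: issue@2 deps=(None,None) exec_start@2 write@3
I2 add r2: issue@3 deps=(0,None) exec_start@3 write@4
I3 mul r1: issue@4 deps=(1,None) exec_start@4 write@6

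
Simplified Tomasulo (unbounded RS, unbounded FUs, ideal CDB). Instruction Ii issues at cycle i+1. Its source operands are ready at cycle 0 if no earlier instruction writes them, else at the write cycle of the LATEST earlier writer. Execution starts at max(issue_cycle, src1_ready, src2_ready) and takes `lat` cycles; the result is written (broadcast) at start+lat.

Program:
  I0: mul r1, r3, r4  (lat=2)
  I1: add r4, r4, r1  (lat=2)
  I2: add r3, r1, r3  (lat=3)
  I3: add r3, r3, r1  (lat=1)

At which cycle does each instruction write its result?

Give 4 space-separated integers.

I0 mul r1: issue@1 deps=(None,None) exec_start@1 write@3
I1 add r4: issue@2 deps=(None,0) exec_start@3 write@5
I2 add r3: issue@3 deps=(0,None) exec_start@3 write@6
I3 add r3: issue@4 deps=(2,0) exec_start@6 write@7

Answer: 3 5 6 7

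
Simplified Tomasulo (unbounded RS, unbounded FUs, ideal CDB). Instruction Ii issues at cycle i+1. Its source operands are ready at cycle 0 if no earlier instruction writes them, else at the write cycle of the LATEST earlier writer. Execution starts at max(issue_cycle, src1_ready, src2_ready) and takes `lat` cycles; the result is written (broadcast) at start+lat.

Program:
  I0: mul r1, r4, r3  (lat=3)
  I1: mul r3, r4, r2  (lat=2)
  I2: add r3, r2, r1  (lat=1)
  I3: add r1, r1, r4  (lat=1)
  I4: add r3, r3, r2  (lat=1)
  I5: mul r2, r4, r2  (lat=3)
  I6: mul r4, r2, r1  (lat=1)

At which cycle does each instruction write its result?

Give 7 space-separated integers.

I0 mul r1: issue@1 deps=(None,None) exec_start@1 write@4
I1 mul r3: issue@2 deps=(None,None) exec_start@2 write@4
I2 add r3: issue@3 deps=(None,0) exec_start@4 write@5
I3 add r1: issue@4 deps=(0,None) exec_start@4 write@5
I4 add r3: issue@5 deps=(2,None) exec_start@5 write@6
I5 mul r2: issue@6 deps=(None,None) exec_start@6 write@9
I6 mul r4: issue@7 deps=(5,3) exec_start@9 write@10

Answer: 4 4 5 5 6 9 10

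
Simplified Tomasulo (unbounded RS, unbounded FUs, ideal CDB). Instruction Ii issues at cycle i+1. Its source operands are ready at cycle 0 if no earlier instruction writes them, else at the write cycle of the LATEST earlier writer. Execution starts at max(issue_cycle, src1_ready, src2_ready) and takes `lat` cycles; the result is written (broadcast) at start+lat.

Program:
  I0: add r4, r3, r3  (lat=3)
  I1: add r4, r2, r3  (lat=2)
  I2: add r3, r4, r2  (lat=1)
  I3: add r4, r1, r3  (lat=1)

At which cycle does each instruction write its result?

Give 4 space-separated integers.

I0 add r4: issue@1 deps=(None,None) exec_start@1 write@4
I1 add r4: issue@2 deps=(None,None) exec_start@2 write@4
I2 add r3: issue@3 deps=(1,None) exec_start@4 write@5
I3 add r4: issue@4 deps=(None,2) exec_start@5 write@6

Answer: 4 4 5 6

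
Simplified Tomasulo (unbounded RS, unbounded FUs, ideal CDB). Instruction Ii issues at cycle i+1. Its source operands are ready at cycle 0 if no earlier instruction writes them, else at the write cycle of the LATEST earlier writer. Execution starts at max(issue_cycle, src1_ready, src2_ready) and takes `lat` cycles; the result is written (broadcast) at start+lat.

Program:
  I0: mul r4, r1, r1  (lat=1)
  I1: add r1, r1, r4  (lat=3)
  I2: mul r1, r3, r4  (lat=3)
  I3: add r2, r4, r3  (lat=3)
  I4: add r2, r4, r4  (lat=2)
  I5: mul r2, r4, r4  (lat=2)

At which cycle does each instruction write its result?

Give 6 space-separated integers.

Answer: 2 5 6 7 7 8

Derivation:
I0 mul r4: issue@1 deps=(None,None) exec_start@1 write@2
I1 add r1: issue@2 deps=(None,0) exec_start@2 write@5
I2 mul r1: issue@3 deps=(None,0) exec_start@3 write@6
I3 add r2: issue@4 deps=(0,None) exec_start@4 write@7
I4 add r2: issue@5 deps=(0,0) exec_start@5 write@7
I5 mul r2: issue@6 deps=(0,0) exec_start@6 write@8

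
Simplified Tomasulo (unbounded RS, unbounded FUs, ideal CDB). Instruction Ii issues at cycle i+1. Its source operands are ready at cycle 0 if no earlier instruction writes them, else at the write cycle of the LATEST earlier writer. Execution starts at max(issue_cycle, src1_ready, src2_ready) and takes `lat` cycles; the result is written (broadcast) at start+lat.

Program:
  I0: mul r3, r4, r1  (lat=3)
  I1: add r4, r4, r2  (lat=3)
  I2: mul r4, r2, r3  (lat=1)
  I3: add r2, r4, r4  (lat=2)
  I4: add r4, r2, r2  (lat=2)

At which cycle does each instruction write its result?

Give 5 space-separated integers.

Answer: 4 5 5 7 9

Derivation:
I0 mul r3: issue@1 deps=(None,None) exec_start@1 write@4
I1 add r4: issue@2 deps=(None,None) exec_start@2 write@5
I2 mul r4: issue@3 deps=(None,0) exec_start@4 write@5
I3 add r2: issue@4 deps=(2,2) exec_start@5 write@7
I4 add r4: issue@5 deps=(3,3) exec_start@7 write@9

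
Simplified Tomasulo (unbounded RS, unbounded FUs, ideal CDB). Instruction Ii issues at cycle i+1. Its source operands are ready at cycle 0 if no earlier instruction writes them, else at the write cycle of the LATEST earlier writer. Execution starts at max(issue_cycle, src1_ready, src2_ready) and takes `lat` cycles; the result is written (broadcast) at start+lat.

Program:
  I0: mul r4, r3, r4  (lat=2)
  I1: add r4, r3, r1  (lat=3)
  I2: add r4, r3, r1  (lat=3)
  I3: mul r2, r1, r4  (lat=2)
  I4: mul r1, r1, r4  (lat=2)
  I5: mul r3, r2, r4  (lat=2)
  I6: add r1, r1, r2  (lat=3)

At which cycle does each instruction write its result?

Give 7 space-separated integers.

Answer: 3 5 6 8 8 10 11

Derivation:
I0 mul r4: issue@1 deps=(None,None) exec_start@1 write@3
I1 add r4: issue@2 deps=(None,None) exec_start@2 write@5
I2 add r4: issue@3 deps=(None,None) exec_start@3 write@6
I3 mul r2: issue@4 deps=(None,2) exec_start@6 write@8
I4 mul r1: issue@5 deps=(None,2) exec_start@6 write@8
I5 mul r3: issue@6 deps=(3,2) exec_start@8 write@10
I6 add r1: issue@7 deps=(4,3) exec_start@8 write@11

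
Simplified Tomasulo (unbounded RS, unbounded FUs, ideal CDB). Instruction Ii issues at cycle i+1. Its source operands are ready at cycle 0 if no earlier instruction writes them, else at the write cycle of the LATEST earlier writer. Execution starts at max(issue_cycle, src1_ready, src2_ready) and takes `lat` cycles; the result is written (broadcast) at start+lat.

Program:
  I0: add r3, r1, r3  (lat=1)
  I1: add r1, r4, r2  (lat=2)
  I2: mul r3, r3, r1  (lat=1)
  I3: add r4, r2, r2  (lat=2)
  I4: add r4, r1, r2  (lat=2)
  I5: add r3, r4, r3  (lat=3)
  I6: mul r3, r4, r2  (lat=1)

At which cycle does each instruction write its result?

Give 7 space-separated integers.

I0 add r3: issue@1 deps=(None,None) exec_start@1 write@2
I1 add r1: issue@2 deps=(None,None) exec_start@2 write@4
I2 mul r3: issue@3 deps=(0,1) exec_start@4 write@5
I3 add r4: issue@4 deps=(None,None) exec_start@4 write@6
I4 add r4: issue@5 deps=(1,None) exec_start@5 write@7
I5 add r3: issue@6 deps=(4,2) exec_start@7 write@10
I6 mul r3: issue@7 deps=(4,None) exec_start@7 write@8

Answer: 2 4 5 6 7 10 8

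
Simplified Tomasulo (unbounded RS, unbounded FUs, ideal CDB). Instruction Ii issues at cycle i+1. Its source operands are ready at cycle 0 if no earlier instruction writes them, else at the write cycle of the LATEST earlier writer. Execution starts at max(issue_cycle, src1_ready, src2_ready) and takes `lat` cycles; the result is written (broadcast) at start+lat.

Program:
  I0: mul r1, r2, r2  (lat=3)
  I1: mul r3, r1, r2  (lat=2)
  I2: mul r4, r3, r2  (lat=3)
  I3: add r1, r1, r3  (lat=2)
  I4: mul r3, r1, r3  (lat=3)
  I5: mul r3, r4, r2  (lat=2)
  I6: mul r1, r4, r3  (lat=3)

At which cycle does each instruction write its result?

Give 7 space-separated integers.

Answer: 4 6 9 8 11 11 14

Derivation:
I0 mul r1: issue@1 deps=(None,None) exec_start@1 write@4
I1 mul r3: issue@2 deps=(0,None) exec_start@4 write@6
I2 mul r4: issue@3 deps=(1,None) exec_start@6 write@9
I3 add r1: issue@4 deps=(0,1) exec_start@6 write@8
I4 mul r3: issue@5 deps=(3,1) exec_start@8 write@11
I5 mul r3: issue@6 deps=(2,None) exec_start@9 write@11
I6 mul r1: issue@7 deps=(2,5) exec_start@11 write@14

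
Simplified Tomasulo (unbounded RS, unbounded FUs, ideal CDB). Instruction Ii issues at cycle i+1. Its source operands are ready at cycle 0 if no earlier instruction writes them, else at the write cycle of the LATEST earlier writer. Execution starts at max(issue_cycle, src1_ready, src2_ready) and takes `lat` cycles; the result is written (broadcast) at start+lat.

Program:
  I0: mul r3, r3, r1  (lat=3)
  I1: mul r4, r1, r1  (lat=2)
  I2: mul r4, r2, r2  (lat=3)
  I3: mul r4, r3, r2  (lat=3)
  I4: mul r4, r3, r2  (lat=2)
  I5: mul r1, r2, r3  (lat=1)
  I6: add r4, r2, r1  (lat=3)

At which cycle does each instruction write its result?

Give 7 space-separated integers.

I0 mul r3: issue@1 deps=(None,None) exec_start@1 write@4
I1 mul r4: issue@2 deps=(None,None) exec_start@2 write@4
I2 mul r4: issue@3 deps=(None,None) exec_start@3 write@6
I3 mul r4: issue@4 deps=(0,None) exec_start@4 write@7
I4 mul r4: issue@5 deps=(0,None) exec_start@5 write@7
I5 mul r1: issue@6 deps=(None,0) exec_start@6 write@7
I6 add r4: issue@7 deps=(None,5) exec_start@7 write@10

Answer: 4 4 6 7 7 7 10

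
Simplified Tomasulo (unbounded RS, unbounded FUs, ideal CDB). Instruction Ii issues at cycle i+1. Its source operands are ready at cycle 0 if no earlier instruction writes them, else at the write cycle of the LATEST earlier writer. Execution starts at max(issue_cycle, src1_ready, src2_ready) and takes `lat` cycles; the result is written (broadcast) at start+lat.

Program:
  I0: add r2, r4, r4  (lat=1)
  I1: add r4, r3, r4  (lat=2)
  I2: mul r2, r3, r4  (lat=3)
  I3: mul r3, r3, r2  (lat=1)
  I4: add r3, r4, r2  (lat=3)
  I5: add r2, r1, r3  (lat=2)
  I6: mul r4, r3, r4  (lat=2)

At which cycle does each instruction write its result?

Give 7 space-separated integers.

I0 add r2: issue@1 deps=(None,None) exec_start@1 write@2
I1 add r4: issue@2 deps=(None,None) exec_start@2 write@4
I2 mul r2: issue@3 deps=(None,1) exec_start@4 write@7
I3 mul r3: issue@4 deps=(None,2) exec_start@7 write@8
I4 add r3: issue@5 deps=(1,2) exec_start@7 write@10
I5 add r2: issue@6 deps=(None,4) exec_start@10 write@12
I6 mul r4: issue@7 deps=(4,1) exec_start@10 write@12

Answer: 2 4 7 8 10 12 12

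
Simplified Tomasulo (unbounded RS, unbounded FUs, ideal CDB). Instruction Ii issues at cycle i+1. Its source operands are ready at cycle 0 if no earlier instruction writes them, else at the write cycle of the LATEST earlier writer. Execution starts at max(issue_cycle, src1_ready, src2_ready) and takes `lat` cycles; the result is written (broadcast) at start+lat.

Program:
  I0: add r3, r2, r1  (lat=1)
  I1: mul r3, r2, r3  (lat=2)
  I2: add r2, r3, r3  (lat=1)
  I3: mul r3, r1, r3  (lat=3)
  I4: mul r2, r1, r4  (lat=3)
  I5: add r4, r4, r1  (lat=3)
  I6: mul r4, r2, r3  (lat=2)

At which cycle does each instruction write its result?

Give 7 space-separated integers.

I0 add r3: issue@1 deps=(None,None) exec_start@1 write@2
I1 mul r3: issue@2 deps=(None,0) exec_start@2 write@4
I2 add r2: issue@3 deps=(1,1) exec_start@4 write@5
I3 mul r3: issue@4 deps=(None,1) exec_start@4 write@7
I4 mul r2: issue@5 deps=(None,None) exec_start@5 write@8
I5 add r4: issue@6 deps=(None,None) exec_start@6 write@9
I6 mul r4: issue@7 deps=(4,3) exec_start@8 write@10

Answer: 2 4 5 7 8 9 10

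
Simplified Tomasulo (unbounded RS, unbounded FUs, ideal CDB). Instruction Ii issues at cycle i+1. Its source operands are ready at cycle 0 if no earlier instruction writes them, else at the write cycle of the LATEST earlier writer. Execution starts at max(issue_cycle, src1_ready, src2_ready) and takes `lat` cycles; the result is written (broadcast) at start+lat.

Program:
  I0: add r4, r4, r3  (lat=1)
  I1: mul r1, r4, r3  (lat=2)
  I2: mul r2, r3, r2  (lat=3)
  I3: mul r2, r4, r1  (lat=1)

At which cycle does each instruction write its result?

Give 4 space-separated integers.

Answer: 2 4 6 5

Derivation:
I0 add r4: issue@1 deps=(None,None) exec_start@1 write@2
I1 mul r1: issue@2 deps=(0,None) exec_start@2 write@4
I2 mul r2: issue@3 deps=(None,None) exec_start@3 write@6
I3 mul r2: issue@4 deps=(0,1) exec_start@4 write@5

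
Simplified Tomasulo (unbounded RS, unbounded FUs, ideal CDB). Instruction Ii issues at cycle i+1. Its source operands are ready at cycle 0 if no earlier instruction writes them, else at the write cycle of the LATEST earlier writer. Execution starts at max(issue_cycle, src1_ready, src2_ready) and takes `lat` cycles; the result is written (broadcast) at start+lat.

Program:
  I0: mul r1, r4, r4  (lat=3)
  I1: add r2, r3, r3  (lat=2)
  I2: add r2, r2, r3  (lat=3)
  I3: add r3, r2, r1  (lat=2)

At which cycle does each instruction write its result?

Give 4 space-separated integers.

I0 mul r1: issue@1 deps=(None,None) exec_start@1 write@4
I1 add r2: issue@2 deps=(None,None) exec_start@2 write@4
I2 add r2: issue@3 deps=(1,None) exec_start@4 write@7
I3 add r3: issue@4 deps=(2,0) exec_start@7 write@9

Answer: 4 4 7 9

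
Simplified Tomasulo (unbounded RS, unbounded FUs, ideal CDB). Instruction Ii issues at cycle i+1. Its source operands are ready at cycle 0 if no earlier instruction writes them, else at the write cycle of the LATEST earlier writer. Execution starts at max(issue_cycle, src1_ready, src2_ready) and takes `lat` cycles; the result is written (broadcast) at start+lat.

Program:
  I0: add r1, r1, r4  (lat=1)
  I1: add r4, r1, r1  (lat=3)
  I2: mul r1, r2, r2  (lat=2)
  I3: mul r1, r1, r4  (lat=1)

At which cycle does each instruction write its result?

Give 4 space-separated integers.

I0 add r1: issue@1 deps=(None,None) exec_start@1 write@2
I1 add r4: issue@2 deps=(0,0) exec_start@2 write@5
I2 mul r1: issue@3 deps=(None,None) exec_start@3 write@5
I3 mul r1: issue@4 deps=(2,1) exec_start@5 write@6

Answer: 2 5 5 6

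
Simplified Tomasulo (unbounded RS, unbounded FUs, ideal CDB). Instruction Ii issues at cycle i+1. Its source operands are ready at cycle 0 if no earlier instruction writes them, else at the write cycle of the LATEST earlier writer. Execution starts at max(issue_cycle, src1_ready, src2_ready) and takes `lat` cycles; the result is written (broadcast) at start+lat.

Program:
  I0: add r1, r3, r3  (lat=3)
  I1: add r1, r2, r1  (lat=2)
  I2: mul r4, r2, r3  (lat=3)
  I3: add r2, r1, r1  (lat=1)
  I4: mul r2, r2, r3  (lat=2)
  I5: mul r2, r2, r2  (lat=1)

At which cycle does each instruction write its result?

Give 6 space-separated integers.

I0 add r1: issue@1 deps=(None,None) exec_start@1 write@4
I1 add r1: issue@2 deps=(None,0) exec_start@4 write@6
I2 mul r4: issue@3 deps=(None,None) exec_start@3 write@6
I3 add r2: issue@4 deps=(1,1) exec_start@6 write@7
I4 mul r2: issue@5 deps=(3,None) exec_start@7 write@9
I5 mul r2: issue@6 deps=(4,4) exec_start@9 write@10

Answer: 4 6 6 7 9 10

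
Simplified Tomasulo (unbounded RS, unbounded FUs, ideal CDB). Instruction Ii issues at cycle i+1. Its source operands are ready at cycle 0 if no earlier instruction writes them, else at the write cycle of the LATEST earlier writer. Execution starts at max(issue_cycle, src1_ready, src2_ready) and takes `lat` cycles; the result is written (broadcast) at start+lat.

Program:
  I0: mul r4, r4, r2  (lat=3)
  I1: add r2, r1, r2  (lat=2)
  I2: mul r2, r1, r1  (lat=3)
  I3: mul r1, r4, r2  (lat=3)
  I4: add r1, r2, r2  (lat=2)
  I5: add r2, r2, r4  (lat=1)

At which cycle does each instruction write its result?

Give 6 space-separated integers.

Answer: 4 4 6 9 8 7

Derivation:
I0 mul r4: issue@1 deps=(None,None) exec_start@1 write@4
I1 add r2: issue@2 deps=(None,None) exec_start@2 write@4
I2 mul r2: issue@3 deps=(None,None) exec_start@3 write@6
I3 mul r1: issue@4 deps=(0,2) exec_start@6 write@9
I4 add r1: issue@5 deps=(2,2) exec_start@6 write@8
I5 add r2: issue@6 deps=(2,0) exec_start@6 write@7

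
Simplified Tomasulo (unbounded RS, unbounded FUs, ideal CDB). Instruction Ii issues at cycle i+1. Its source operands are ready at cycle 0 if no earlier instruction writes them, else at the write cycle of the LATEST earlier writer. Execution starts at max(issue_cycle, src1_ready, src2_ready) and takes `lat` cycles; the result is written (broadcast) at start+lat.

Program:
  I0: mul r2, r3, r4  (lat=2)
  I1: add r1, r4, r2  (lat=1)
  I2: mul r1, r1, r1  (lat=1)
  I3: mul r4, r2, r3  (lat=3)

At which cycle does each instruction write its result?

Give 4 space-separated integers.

I0 mul r2: issue@1 deps=(None,None) exec_start@1 write@3
I1 add r1: issue@2 deps=(None,0) exec_start@3 write@4
I2 mul r1: issue@3 deps=(1,1) exec_start@4 write@5
I3 mul r4: issue@4 deps=(0,None) exec_start@4 write@7

Answer: 3 4 5 7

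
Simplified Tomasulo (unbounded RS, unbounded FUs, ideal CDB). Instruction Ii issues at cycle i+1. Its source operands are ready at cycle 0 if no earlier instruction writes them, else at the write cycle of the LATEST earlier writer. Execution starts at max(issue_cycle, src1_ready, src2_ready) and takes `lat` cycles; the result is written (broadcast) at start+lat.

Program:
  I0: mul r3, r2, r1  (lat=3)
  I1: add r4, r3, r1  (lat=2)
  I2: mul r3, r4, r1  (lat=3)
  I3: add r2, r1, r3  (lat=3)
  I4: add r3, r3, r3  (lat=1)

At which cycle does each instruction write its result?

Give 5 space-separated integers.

Answer: 4 6 9 12 10

Derivation:
I0 mul r3: issue@1 deps=(None,None) exec_start@1 write@4
I1 add r4: issue@2 deps=(0,None) exec_start@4 write@6
I2 mul r3: issue@3 deps=(1,None) exec_start@6 write@9
I3 add r2: issue@4 deps=(None,2) exec_start@9 write@12
I4 add r3: issue@5 deps=(2,2) exec_start@9 write@10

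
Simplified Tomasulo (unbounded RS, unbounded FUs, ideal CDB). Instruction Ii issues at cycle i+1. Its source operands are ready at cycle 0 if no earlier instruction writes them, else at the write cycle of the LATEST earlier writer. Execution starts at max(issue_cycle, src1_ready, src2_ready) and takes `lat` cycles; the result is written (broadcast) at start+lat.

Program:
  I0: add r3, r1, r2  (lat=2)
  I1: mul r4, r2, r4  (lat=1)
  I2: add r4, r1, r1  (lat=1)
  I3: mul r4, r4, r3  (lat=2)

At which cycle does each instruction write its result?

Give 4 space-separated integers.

I0 add r3: issue@1 deps=(None,None) exec_start@1 write@3
I1 mul r4: issue@2 deps=(None,None) exec_start@2 write@3
I2 add r4: issue@3 deps=(None,None) exec_start@3 write@4
I3 mul r4: issue@4 deps=(2,0) exec_start@4 write@6

Answer: 3 3 4 6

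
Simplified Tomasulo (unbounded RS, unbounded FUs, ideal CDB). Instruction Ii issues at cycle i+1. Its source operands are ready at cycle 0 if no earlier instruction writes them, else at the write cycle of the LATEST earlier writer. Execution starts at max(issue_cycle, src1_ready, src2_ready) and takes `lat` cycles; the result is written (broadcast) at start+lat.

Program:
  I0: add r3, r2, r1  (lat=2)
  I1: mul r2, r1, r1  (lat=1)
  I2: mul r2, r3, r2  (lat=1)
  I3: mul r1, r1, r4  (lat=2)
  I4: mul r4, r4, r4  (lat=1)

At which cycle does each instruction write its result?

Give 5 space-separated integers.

Answer: 3 3 4 6 6

Derivation:
I0 add r3: issue@1 deps=(None,None) exec_start@1 write@3
I1 mul r2: issue@2 deps=(None,None) exec_start@2 write@3
I2 mul r2: issue@3 deps=(0,1) exec_start@3 write@4
I3 mul r1: issue@4 deps=(None,None) exec_start@4 write@6
I4 mul r4: issue@5 deps=(None,None) exec_start@5 write@6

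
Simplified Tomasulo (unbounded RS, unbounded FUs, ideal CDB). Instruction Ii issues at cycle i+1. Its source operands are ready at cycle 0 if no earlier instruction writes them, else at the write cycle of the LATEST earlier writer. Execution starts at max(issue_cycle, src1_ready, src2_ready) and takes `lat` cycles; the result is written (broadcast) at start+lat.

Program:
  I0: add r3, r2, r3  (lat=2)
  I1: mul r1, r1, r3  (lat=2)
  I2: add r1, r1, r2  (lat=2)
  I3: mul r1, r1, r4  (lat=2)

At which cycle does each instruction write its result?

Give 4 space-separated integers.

Answer: 3 5 7 9

Derivation:
I0 add r3: issue@1 deps=(None,None) exec_start@1 write@3
I1 mul r1: issue@2 deps=(None,0) exec_start@3 write@5
I2 add r1: issue@3 deps=(1,None) exec_start@5 write@7
I3 mul r1: issue@4 deps=(2,None) exec_start@7 write@9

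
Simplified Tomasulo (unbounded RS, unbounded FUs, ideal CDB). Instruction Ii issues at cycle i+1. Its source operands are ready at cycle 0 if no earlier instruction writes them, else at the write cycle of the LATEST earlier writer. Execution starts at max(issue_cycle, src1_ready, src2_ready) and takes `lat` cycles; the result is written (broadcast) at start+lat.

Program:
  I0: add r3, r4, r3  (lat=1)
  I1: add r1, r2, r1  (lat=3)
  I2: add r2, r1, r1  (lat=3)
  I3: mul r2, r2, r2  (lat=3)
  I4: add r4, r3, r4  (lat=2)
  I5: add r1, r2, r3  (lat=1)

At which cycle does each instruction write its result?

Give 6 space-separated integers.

Answer: 2 5 8 11 7 12

Derivation:
I0 add r3: issue@1 deps=(None,None) exec_start@1 write@2
I1 add r1: issue@2 deps=(None,None) exec_start@2 write@5
I2 add r2: issue@3 deps=(1,1) exec_start@5 write@8
I3 mul r2: issue@4 deps=(2,2) exec_start@8 write@11
I4 add r4: issue@5 deps=(0,None) exec_start@5 write@7
I5 add r1: issue@6 deps=(3,0) exec_start@11 write@12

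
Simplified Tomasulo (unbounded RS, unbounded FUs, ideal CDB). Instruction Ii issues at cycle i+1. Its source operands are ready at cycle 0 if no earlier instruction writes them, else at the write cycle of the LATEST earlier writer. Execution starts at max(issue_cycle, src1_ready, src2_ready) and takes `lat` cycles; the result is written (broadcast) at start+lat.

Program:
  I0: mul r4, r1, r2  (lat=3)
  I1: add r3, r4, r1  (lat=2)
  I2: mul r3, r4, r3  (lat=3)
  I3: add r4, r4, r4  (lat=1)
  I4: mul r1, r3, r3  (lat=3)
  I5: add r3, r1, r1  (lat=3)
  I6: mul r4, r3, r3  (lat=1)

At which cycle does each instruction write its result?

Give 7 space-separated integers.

Answer: 4 6 9 5 12 15 16

Derivation:
I0 mul r4: issue@1 deps=(None,None) exec_start@1 write@4
I1 add r3: issue@2 deps=(0,None) exec_start@4 write@6
I2 mul r3: issue@3 deps=(0,1) exec_start@6 write@9
I3 add r4: issue@4 deps=(0,0) exec_start@4 write@5
I4 mul r1: issue@5 deps=(2,2) exec_start@9 write@12
I5 add r3: issue@6 deps=(4,4) exec_start@12 write@15
I6 mul r4: issue@7 deps=(5,5) exec_start@15 write@16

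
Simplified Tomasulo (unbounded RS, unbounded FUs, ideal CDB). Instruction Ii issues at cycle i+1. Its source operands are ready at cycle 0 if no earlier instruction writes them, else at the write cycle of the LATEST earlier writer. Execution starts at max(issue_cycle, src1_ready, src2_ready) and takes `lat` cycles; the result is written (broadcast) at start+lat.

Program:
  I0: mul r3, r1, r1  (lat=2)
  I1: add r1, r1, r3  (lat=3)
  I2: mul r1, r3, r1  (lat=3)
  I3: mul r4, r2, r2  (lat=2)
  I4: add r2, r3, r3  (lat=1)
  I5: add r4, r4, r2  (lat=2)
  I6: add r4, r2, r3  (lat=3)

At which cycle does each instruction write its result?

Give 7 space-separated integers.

I0 mul r3: issue@1 deps=(None,None) exec_start@1 write@3
I1 add r1: issue@2 deps=(None,0) exec_start@3 write@6
I2 mul r1: issue@3 deps=(0,1) exec_start@6 write@9
I3 mul r4: issue@4 deps=(None,None) exec_start@4 write@6
I4 add r2: issue@5 deps=(0,0) exec_start@5 write@6
I5 add r4: issue@6 deps=(3,4) exec_start@6 write@8
I6 add r4: issue@7 deps=(4,0) exec_start@7 write@10

Answer: 3 6 9 6 6 8 10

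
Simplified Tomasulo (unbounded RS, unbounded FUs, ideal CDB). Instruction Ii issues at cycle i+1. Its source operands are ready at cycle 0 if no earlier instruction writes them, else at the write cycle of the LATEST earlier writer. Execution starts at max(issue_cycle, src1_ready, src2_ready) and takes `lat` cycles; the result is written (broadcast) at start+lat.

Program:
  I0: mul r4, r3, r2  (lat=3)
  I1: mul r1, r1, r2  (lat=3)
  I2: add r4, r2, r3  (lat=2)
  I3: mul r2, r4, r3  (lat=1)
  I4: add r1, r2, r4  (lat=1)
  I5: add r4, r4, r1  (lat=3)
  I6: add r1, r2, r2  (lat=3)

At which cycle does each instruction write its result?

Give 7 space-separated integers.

Answer: 4 5 5 6 7 10 10

Derivation:
I0 mul r4: issue@1 deps=(None,None) exec_start@1 write@4
I1 mul r1: issue@2 deps=(None,None) exec_start@2 write@5
I2 add r4: issue@3 deps=(None,None) exec_start@3 write@5
I3 mul r2: issue@4 deps=(2,None) exec_start@5 write@6
I4 add r1: issue@5 deps=(3,2) exec_start@6 write@7
I5 add r4: issue@6 deps=(2,4) exec_start@7 write@10
I6 add r1: issue@7 deps=(3,3) exec_start@7 write@10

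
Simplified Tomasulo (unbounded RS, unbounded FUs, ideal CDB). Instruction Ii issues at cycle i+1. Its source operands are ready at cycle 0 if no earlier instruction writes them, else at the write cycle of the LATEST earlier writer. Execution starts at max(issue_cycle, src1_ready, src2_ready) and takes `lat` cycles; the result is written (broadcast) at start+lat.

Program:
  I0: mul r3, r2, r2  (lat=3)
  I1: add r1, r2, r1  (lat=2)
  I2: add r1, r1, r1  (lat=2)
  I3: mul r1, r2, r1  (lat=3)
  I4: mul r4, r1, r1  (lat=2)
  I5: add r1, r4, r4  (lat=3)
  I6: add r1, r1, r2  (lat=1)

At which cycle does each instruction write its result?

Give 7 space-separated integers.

Answer: 4 4 6 9 11 14 15

Derivation:
I0 mul r3: issue@1 deps=(None,None) exec_start@1 write@4
I1 add r1: issue@2 deps=(None,None) exec_start@2 write@4
I2 add r1: issue@3 deps=(1,1) exec_start@4 write@6
I3 mul r1: issue@4 deps=(None,2) exec_start@6 write@9
I4 mul r4: issue@5 deps=(3,3) exec_start@9 write@11
I5 add r1: issue@6 deps=(4,4) exec_start@11 write@14
I6 add r1: issue@7 deps=(5,None) exec_start@14 write@15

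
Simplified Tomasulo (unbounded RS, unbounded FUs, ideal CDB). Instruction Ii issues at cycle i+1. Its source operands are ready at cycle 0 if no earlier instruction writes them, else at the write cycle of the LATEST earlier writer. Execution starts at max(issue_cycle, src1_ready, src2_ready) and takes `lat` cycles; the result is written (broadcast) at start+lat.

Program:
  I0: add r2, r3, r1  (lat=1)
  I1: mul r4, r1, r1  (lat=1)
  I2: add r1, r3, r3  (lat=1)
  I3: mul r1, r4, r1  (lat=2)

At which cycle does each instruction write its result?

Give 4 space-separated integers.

I0 add r2: issue@1 deps=(None,None) exec_start@1 write@2
I1 mul r4: issue@2 deps=(None,None) exec_start@2 write@3
I2 add r1: issue@3 deps=(None,None) exec_start@3 write@4
I3 mul r1: issue@4 deps=(1,2) exec_start@4 write@6

Answer: 2 3 4 6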